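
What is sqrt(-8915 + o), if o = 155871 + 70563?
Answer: sqrt(217519) ≈ 466.39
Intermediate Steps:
o = 226434
sqrt(-8915 + o) = sqrt(-8915 + 226434) = sqrt(217519)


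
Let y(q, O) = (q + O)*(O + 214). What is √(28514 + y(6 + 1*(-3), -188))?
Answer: 2*√5926 ≈ 153.96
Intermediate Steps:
y(q, O) = (214 + O)*(O + q) (y(q, O) = (O + q)*(214 + O) = (214 + O)*(O + q))
√(28514 + y(6 + 1*(-3), -188)) = √(28514 + ((-188)² + 214*(-188) + 214*(6 + 1*(-3)) - 188*(6 + 1*(-3)))) = √(28514 + (35344 - 40232 + 214*(6 - 3) - 188*(6 - 3))) = √(28514 + (35344 - 40232 + 214*3 - 188*3)) = √(28514 + (35344 - 40232 + 642 - 564)) = √(28514 - 4810) = √23704 = 2*√5926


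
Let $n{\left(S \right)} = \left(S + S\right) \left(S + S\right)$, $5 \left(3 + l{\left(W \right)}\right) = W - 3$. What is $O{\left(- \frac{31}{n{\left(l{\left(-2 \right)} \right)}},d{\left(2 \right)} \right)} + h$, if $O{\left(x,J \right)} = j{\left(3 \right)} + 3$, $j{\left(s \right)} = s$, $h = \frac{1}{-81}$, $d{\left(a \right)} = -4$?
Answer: $\frac{485}{81} \approx 5.9877$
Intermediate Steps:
$h = - \frac{1}{81} \approx -0.012346$
$l{\left(W \right)} = - \frac{18}{5} + \frac{W}{5}$ ($l{\left(W \right)} = -3 + \frac{W - 3}{5} = -3 + \frac{-3 + W}{5} = -3 + \left(- \frac{3}{5} + \frac{W}{5}\right) = - \frac{18}{5} + \frac{W}{5}$)
$n{\left(S \right)} = 4 S^{2}$ ($n{\left(S \right)} = 2 S 2 S = 4 S^{2}$)
$O{\left(x,J \right)} = 6$ ($O{\left(x,J \right)} = 3 + 3 = 6$)
$O{\left(- \frac{31}{n{\left(l{\left(-2 \right)} \right)}},d{\left(2 \right)} \right)} + h = 6 - \frac{1}{81} = \frac{485}{81}$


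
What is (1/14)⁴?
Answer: 1/38416 ≈ 2.6031e-5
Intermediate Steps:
(1/14)⁴ = 1/38416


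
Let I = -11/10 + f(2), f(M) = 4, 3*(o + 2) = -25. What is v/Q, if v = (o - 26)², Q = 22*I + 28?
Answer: 59405/4131 ≈ 14.380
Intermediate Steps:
o = -31/3 (o = -2 + (⅓)*(-25) = -2 - 25/3 = -31/3 ≈ -10.333)
I = 29/10 (I = -11/10 + 4 = 29/10 ≈ 2.9000)
Q = 459/5 (Q = 22*(29/10) + 28 = 319/5 + 28 = 459/5 ≈ 91.800)
v = 11881/9 (v = (-31/3 - 26)² = (-109/3)² = 11881/9 ≈ 1320.1)
v/Q = 11881/(9*(459/5)) = (11881/9)*(5/459) = 59405/4131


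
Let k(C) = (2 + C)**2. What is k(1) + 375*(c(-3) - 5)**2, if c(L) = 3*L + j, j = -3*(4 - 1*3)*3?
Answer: 198384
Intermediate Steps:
j = -9 (j = -3*(4 - 3)*3 = -3*1*3 = -3*3 = -9)
c(L) = -9 + 3*L (c(L) = 3*L - 9 = -9 + 3*L)
k(1) + 375*(c(-3) - 5)**2 = (2 + 1)**2 + 375*((-9 + 3*(-3)) - 5)**2 = 3**2 + 375*((-9 - 9) - 5)**2 = 9 + 375*(-18 - 5)**2 = 9 + 375*(-23)**2 = 9 + 375*529 = 9 + 198375 = 198384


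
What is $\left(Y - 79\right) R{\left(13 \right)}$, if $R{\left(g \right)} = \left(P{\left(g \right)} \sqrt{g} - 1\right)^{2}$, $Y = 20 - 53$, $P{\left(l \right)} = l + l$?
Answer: $-984368 + 5824 \sqrt{13} \approx -9.6337 \cdot 10^{5}$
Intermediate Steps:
$P{\left(l \right)} = 2 l$
$Y = -33$ ($Y = 20 - 53 = -33$)
$R{\left(g \right)} = \left(-1 + 2 g^{\frac{3}{2}}\right)^{2}$ ($R{\left(g \right)} = \left(2 g \sqrt{g} - 1\right)^{2} = \left(2 g^{\frac{3}{2}} - 1\right)^{2} = \left(-1 + 2 g^{\frac{3}{2}}\right)^{2}$)
$\left(Y - 79\right) R{\left(13 \right)} = \left(-33 - 79\right) \left(-1 + 2 \cdot 13^{\frac{3}{2}}\right)^{2} = - 112 \left(-1 + 2 \cdot 13 \sqrt{13}\right)^{2} = - 112 \left(-1 + 26 \sqrt{13}\right)^{2}$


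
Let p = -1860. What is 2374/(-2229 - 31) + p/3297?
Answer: -2005113/1241870 ≈ -1.6146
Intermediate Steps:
2374/(-2229 - 31) + p/3297 = 2374/(-2229 - 31) - 1860/3297 = 2374/(-2260) - 1860*1/3297 = 2374*(-1/2260) - 620/1099 = -1187/1130 - 620/1099 = -2005113/1241870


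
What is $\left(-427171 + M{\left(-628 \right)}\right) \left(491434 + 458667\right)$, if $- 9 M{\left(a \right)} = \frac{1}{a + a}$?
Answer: $- \frac{4587791636689283}{11304} \approx -4.0586 \cdot 10^{11}$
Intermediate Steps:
$M{\left(a \right)} = - \frac{1}{18 a}$ ($M{\left(a \right)} = - \frac{1}{9 \left(a + a\right)} = - \frac{1}{9 \cdot 2 a} = - \frac{\frac{1}{2} \frac{1}{a}}{9} = - \frac{1}{18 a}$)
$\left(-427171 + M{\left(-628 \right)}\right) \left(491434 + 458667\right) = \left(-427171 - \frac{1}{18 \left(-628\right)}\right) \left(491434 + 458667\right) = \left(-427171 - - \frac{1}{11304}\right) 950101 = \left(-427171 + \frac{1}{11304}\right) 950101 = \left(- \frac{4828740983}{11304}\right) 950101 = - \frac{4587791636689283}{11304}$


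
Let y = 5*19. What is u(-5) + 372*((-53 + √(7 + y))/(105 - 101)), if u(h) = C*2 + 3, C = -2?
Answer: -4930 + 93*√102 ≈ -3990.7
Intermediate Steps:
y = 95
u(h) = -1 (u(h) = -2*2 + 3 = -4 + 3 = -1)
u(-5) + 372*((-53 + √(7 + y))/(105 - 101)) = -1 + 372*((-53 + √(7 + 95))/(105 - 101)) = -1 + 372*((-53 + √102)/4) = -1 + 372*((-53 + √102)*(¼)) = -1 + 372*(-53/4 + √102/4) = -1 + (-4929 + 93*√102) = -4930 + 93*√102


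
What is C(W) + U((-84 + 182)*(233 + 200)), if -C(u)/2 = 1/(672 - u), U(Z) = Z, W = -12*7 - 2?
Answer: 16082485/379 ≈ 42434.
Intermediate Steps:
W = -86 (W = -84 - 2 = -86)
C(u) = -2/(672 - u)
C(W) + U((-84 + 182)*(233 + 200)) = 2/(-672 - 86) + (-84 + 182)*(233 + 200) = 2/(-758) + 98*433 = 2*(-1/758) + 42434 = -1/379 + 42434 = 16082485/379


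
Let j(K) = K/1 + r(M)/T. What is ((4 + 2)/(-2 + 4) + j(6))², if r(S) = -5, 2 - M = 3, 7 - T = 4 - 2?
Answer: 64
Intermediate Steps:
T = 5 (T = 7 - (4 - 2) = 7 - 1*2 = 7 - 2 = 5)
M = -1 (M = 2 - 1*3 = 2 - 3 = -1)
j(K) = -1 + K (j(K) = K/1 - 5/5 = K*1 - 5*⅕ = K - 1 = -1 + K)
((4 + 2)/(-2 + 4) + j(6))² = ((4 + 2)/(-2 + 4) + (-1 + 6))² = (6/2 + 5)² = (6*(½) + 5)² = (3 + 5)² = 8² = 64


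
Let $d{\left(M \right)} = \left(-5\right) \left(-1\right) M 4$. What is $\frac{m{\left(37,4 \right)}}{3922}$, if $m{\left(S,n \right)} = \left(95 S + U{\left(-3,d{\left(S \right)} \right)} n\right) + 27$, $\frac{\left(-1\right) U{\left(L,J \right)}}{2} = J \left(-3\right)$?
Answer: $\frac{10651}{1961} \approx 5.4314$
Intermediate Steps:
$d{\left(M \right)} = 20 M$ ($d{\left(M \right)} = 5 \cdot 4 M = 20 M$)
$U{\left(L,J \right)} = 6 J$ ($U{\left(L,J \right)} = - 2 J \left(-3\right) = - 2 \left(- 3 J\right) = 6 J$)
$m{\left(S,n \right)} = 27 + 95 S + 120 S n$ ($m{\left(S,n \right)} = \left(95 S + 6 \cdot 20 S n\right) + 27 = \left(95 S + 120 S n\right) + 27 = 27 + 95 S + 120 S n$)
$\frac{m{\left(37,4 \right)}}{3922} = \frac{27 + 95 \cdot 37 + 120 \cdot 37 \cdot 4}{3922} = \left(27 + 3515 + 17760\right) \frac{1}{3922} = 21302 \cdot \frac{1}{3922} = \frac{10651}{1961}$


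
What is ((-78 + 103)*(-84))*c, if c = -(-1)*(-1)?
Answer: 2100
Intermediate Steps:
c = -1 (c = -1*1 = -1)
((-78 + 103)*(-84))*c = ((-78 + 103)*(-84))*(-1) = (25*(-84))*(-1) = -2100*(-1) = 2100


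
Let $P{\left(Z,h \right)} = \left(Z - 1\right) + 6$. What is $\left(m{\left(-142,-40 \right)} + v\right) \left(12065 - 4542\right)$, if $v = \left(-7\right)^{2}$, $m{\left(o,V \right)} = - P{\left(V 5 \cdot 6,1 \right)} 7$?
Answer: $63298522$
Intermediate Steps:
$P{\left(Z,h \right)} = 5 + Z$ ($P{\left(Z,h \right)} = \left(-1 + Z\right) + 6 = 5 + Z$)
$m{\left(o,V \right)} = -35 - 210 V$ ($m{\left(o,V \right)} = - (5 + V 5 \cdot 6) 7 = - (5 + 5 V 6) 7 = - (5 + 30 V) 7 = \left(-5 - 30 V\right) 7 = -35 - 210 V$)
$v = 49$
$\left(m{\left(-142,-40 \right)} + v\right) \left(12065 - 4542\right) = \left(\left(-35 - -8400\right) + 49\right) \left(12065 - 4542\right) = \left(\left(-35 + 8400\right) + 49\right) 7523 = \left(8365 + 49\right) 7523 = 8414 \cdot 7523 = 63298522$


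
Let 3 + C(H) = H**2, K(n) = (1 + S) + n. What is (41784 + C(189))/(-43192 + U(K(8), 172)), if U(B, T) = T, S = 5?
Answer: -12917/7170 ≈ -1.8015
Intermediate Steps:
K(n) = 6 + n (K(n) = (1 + 5) + n = 6 + n)
C(H) = -3 + H**2
(41784 + C(189))/(-43192 + U(K(8), 172)) = (41784 + (-3 + 189**2))/(-43192 + 172) = (41784 + (-3 + 35721))/(-43020) = (41784 + 35718)*(-1/43020) = 77502*(-1/43020) = -12917/7170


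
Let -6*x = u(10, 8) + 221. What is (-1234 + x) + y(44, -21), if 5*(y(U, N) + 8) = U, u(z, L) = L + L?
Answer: -12727/10 ≈ -1272.7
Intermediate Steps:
u(z, L) = 2*L
y(U, N) = -8 + U/5
x = -79/2 (x = -(2*8 + 221)/6 = -(16 + 221)/6 = -1/6*237 = -79/2 ≈ -39.500)
(-1234 + x) + y(44, -21) = (-1234 - 79/2) + (-8 + (1/5)*44) = -2547/2 + (-8 + 44/5) = -2547/2 + 4/5 = -12727/10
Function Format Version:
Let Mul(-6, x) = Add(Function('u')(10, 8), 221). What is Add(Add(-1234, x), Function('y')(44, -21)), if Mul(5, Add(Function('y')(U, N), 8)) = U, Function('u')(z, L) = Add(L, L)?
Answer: Rational(-12727, 10) ≈ -1272.7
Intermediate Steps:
Function('u')(z, L) = Mul(2, L)
Function('y')(U, N) = Add(-8, Mul(Rational(1, 5), U))
x = Rational(-79, 2) (x = Mul(Rational(-1, 6), Add(Mul(2, 8), 221)) = Mul(Rational(-1, 6), Add(16, 221)) = Mul(Rational(-1, 6), 237) = Rational(-79, 2) ≈ -39.500)
Add(Add(-1234, x), Function('y')(44, -21)) = Add(Add(-1234, Rational(-79, 2)), Add(-8, Mul(Rational(1, 5), 44))) = Add(Rational(-2547, 2), Add(-8, Rational(44, 5))) = Add(Rational(-2547, 2), Rational(4, 5)) = Rational(-12727, 10)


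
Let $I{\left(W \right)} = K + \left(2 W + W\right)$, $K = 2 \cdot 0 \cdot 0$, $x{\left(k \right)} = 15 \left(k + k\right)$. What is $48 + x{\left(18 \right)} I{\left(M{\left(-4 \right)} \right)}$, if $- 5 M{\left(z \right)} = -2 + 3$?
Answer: $-276$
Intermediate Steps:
$x{\left(k \right)} = 30 k$ ($x{\left(k \right)} = 15 \cdot 2 k = 30 k$)
$M{\left(z \right)} = - \frac{1}{5}$ ($M{\left(z \right)} = - \frac{-2 + 3}{5} = \left(- \frac{1}{5}\right) 1 = - \frac{1}{5}$)
$K = 0$ ($K = 0 \cdot 0 = 0$)
$I{\left(W \right)} = 3 W$ ($I{\left(W \right)} = 0 + \left(2 W + W\right) = 0 + 3 W = 3 W$)
$48 + x{\left(18 \right)} I{\left(M{\left(-4 \right)} \right)} = 48 + 30 \cdot 18 \cdot 3 \left(- \frac{1}{5}\right) = 48 + 540 \left(- \frac{3}{5}\right) = 48 - 324 = -276$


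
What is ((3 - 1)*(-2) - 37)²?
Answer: 1681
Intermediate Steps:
((3 - 1)*(-2) - 37)² = (2*(-2) - 37)² = (-4 - 37)² = (-41)² = 1681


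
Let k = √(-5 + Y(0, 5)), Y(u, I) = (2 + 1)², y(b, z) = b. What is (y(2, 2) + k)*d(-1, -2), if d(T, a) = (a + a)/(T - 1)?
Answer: 8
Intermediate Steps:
Y(u, I) = 9 (Y(u, I) = 3² = 9)
d(T, a) = 2*a/(-1 + T) (d(T, a) = (2*a)/(-1 + T) = 2*a/(-1 + T))
k = 2 (k = √(-5 + 9) = √4 = 2)
(y(2, 2) + k)*d(-1, -2) = (2 + 2)*(2*(-2)/(-1 - 1)) = 4*(2*(-2)/(-2)) = 4*(2*(-2)*(-½)) = 4*2 = 8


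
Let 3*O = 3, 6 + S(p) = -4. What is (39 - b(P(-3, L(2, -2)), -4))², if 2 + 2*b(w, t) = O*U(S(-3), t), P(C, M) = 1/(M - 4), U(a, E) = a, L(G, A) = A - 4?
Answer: 2025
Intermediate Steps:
L(G, A) = -4 + A
S(p) = -10 (S(p) = -6 - 4 = -10)
O = 1 (O = (⅓)*3 = 1)
P(C, M) = 1/(-4 + M)
b(w, t) = -6 (b(w, t) = -1 + (1*(-10))/2 = -1 + (½)*(-10) = -1 - 5 = -6)
(39 - b(P(-3, L(2, -2)), -4))² = (39 - 1*(-6))² = (39 + 6)² = 45² = 2025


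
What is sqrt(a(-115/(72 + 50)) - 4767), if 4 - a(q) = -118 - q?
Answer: I*sqrt(69150210)/122 ≈ 68.161*I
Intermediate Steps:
a(q) = 122 + q (a(q) = 4 - (-118 - q) = 4 + (118 + q) = 122 + q)
sqrt(a(-115/(72 + 50)) - 4767) = sqrt((122 - 115/(72 + 50)) - 4767) = sqrt((122 - 115/122) - 4767) = sqrt(14769/122 - 4767) = sqrt(-566805/122) = I*sqrt(69150210)/122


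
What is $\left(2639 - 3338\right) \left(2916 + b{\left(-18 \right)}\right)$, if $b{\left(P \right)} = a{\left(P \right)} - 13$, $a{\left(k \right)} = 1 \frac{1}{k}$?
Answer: $- \frac{12174949}{6} \approx -2.0292 \cdot 10^{6}$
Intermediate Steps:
$a{\left(k \right)} = \frac{1}{k}$
$b{\left(P \right)} = -13 + \frac{1}{P}$ ($b{\left(P \right)} = \frac{1}{P} - 13 = -13 + \frac{1}{P}$)
$\left(2639 - 3338\right) \left(2916 + b{\left(-18 \right)}\right) = \left(2639 - 3338\right) \left(2916 - \left(13 - \frac{1}{-18}\right)\right) = - 699 \left(2916 - \frac{235}{18}\right) = \left(-699\right) \frac{52253}{18} = - \frac{12174949}{6}$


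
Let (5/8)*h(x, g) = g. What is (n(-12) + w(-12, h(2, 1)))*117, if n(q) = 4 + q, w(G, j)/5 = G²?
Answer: 83304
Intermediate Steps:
h(x, g) = 8*g/5
w(G, j) = 5*G²
(n(-12) + w(-12, h(2, 1)))*117 = ((4 - 12) + 5*(-12)²)*117 = (-8 + 5*144)*117 = (-8 + 720)*117 = 712*117 = 83304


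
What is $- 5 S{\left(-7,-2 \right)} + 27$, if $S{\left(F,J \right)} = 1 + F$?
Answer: $57$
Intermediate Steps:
$- 5 S{\left(-7,-2 \right)} + 27 = - 5 \left(1 - 7\right) + 27 = \left(-5\right) \left(-6\right) + 27 = 30 + 27 = 57$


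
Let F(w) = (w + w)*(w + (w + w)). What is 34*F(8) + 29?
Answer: 13085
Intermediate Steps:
F(w) = 6*w² (F(w) = (2*w)*(w + 2*w) = (2*w)*(3*w) = 6*w²)
34*F(8) + 29 = 34*(6*8²) + 29 = 34*(6*64) + 29 = 34*384 + 29 = 13056 + 29 = 13085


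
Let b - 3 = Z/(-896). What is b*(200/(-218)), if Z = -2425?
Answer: -127825/24416 ≈ -5.2353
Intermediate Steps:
b = 5113/896 (b = 3 - 2425/(-896) = 3 - 2425*(-1/896) = 3 + 2425/896 = 5113/896 ≈ 5.7065)
b*(200/(-218)) = 5113*(200/(-218))/896 = 5113*(200*(-1/218))/896 = (5113/896)*(-100/109) = -127825/24416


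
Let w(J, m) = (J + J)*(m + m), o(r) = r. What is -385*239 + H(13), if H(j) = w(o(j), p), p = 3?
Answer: -91859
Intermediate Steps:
w(J, m) = 4*J*m (w(J, m) = (2*J)*(2*m) = 4*J*m)
H(j) = 12*j (H(j) = 4*j*3 = 12*j)
-385*239 + H(13) = -385*239 + 12*13 = -92015 + 156 = -91859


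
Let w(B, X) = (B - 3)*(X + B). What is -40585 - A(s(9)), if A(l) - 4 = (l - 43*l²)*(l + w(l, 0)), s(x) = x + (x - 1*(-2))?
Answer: 6144211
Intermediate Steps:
w(B, X) = (-3 + B)*(B + X)
s(x) = 2 + 2*x (s(x) = x + (x + 2) = x + (2 + x) = 2 + 2*x)
A(l) = 4 + (l - 43*l²)*(l² - 2*l) (A(l) = 4 + (l - 43*l²)*(l + (l² - 3*l - 3*0 + l*0)) = 4 + (l - 43*l²)*(l + (l² - 3*l + 0 + 0)) = 4 + (l - 43*l²)*(l + (l² - 3*l)) = 4 + (l - 43*l²)*(l² - 2*l))
-40585 - A(s(9)) = -40585 - (4 - 43*(2 + 2*9)⁴ - 2*(2 + 2*9)² + 87*(2 + 2*9)³) = -40585 - (4 - 43*(2 + 18)⁴ - 2*(2 + 18)² + 87*(2 + 18)³) = -40585 - (4 - 43*20⁴ - 2*20² + 87*20³) = -40585 - (4 - 43*160000 - 2*400 + 87*8000) = -40585 - (4 - 6880000 - 800 + 696000) = -40585 - 1*(-6184796) = -40585 + 6184796 = 6144211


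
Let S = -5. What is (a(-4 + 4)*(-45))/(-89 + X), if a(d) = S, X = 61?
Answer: -225/28 ≈ -8.0357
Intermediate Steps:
a(d) = -5
(a(-4 + 4)*(-45))/(-89 + X) = (-5*(-45))/(-89 + 61) = 225/(-28) = 225*(-1/28) = -225/28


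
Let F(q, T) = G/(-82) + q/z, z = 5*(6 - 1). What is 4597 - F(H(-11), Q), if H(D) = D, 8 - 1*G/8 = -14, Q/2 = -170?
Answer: 4714576/1025 ≈ 4599.6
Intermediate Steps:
Q = -340 (Q = 2*(-170) = -340)
G = 176 (G = 64 - 8*(-14) = 64 + 112 = 176)
z = 25 (z = 5*5 = 25)
F(q, T) = -88/41 + q/25 (F(q, T) = 176/(-82) + q/25 = 176*(-1/82) + q*(1/25) = -88/41 + q/25)
4597 - F(H(-11), Q) = 4597 - (-88/41 + (1/25)*(-11)) = 4597 - (-88/41 - 11/25) = 4597 - 1*(-2651/1025) = 4597 + 2651/1025 = 4714576/1025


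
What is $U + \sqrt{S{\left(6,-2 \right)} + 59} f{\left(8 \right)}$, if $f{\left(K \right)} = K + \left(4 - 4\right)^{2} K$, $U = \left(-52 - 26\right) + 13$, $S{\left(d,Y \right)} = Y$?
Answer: $-65 + 8 \sqrt{57} \approx -4.6013$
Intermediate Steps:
$U = -65$ ($U = -78 + 13 = -65$)
$f{\left(K \right)} = K$ ($f{\left(K \right)} = K + 0^{2} K = K + 0 K = K + 0 = K$)
$U + \sqrt{S{\left(6,-2 \right)} + 59} f{\left(8 \right)} = -65 + \sqrt{-2 + 59} \cdot 8 = -65 + \sqrt{57} \cdot 8 = -65 + 8 \sqrt{57}$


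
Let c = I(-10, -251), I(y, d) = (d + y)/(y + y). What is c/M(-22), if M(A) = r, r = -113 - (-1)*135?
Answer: 261/440 ≈ 0.59318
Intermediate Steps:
r = 22 (r = -113 - 1*(-135) = -113 + 135 = 22)
M(A) = 22
I(y, d) = (d + y)/(2*y) (I(y, d) = (d + y)/((2*y)) = (d + y)*(1/(2*y)) = (d + y)/(2*y))
c = 261/20 (c = (1/2)*(-251 - 10)/(-10) = (1/2)*(-1/10)*(-261) = 261/20 ≈ 13.050)
c/M(-22) = (261/20)/22 = (261/20)*(1/22) = 261/440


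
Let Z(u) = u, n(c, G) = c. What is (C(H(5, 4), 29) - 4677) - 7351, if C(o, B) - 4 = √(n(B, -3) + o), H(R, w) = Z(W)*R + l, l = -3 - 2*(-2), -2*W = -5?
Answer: -12024 + √170/2 ≈ -12017.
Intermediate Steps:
W = 5/2 (W = -½*(-5) = 5/2 ≈ 2.5000)
l = 1 (l = -3 + 4 = 1)
H(R, w) = 1 + 5*R/2 (H(R, w) = 5*R/2 + 1 = 1 + 5*R/2)
C(o, B) = 4 + √(B + o)
(C(H(5, 4), 29) - 4677) - 7351 = ((4 + √(29 + (1 + (5/2)*5))) - 4677) - 7351 = ((4 + √(29 + (1 + 25/2))) - 4677) - 7351 = ((4 + √(29 + 27/2)) - 4677) - 7351 = ((4 + √(85/2)) - 4677) - 7351 = ((4 + √170/2) - 4677) - 7351 = (-4673 + √170/2) - 7351 = -12024 + √170/2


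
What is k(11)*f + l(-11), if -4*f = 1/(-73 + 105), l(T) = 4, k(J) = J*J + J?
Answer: 95/32 ≈ 2.9688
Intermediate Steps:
k(J) = J + J² (k(J) = J² + J = J + J²)
f = -1/128 (f = -1/(4*(-73 + 105)) = -¼/32 = -¼*1/32 = -1/128 ≈ -0.0078125)
k(11)*f + l(-11) = (11*(1 + 11))*(-1/128) + 4 = (11*12)*(-1/128) + 4 = 132*(-1/128) + 4 = -33/32 + 4 = 95/32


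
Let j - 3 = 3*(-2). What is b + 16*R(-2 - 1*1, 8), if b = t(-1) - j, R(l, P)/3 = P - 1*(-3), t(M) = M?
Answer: 530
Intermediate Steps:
j = -3 (j = 3 + 3*(-2) = 3 - 6 = -3)
R(l, P) = 9 + 3*P (R(l, P) = 3*(P - 1*(-3)) = 3*(P + 3) = 3*(3 + P) = 9 + 3*P)
b = 2 (b = -1 - 1*(-3) = -1 + 3 = 2)
b + 16*R(-2 - 1*1, 8) = 2 + 16*(9 + 3*8) = 2 + 16*(9 + 24) = 2 + 16*33 = 2 + 528 = 530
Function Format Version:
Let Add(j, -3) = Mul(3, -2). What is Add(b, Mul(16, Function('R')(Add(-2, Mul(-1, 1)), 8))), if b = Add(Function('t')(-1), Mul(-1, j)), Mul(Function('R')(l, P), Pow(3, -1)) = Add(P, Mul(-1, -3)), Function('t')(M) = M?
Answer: 530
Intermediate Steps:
j = -3 (j = Add(3, Mul(3, -2)) = Add(3, -6) = -3)
Function('R')(l, P) = Add(9, Mul(3, P)) (Function('R')(l, P) = Mul(3, Add(P, Mul(-1, -3))) = Mul(3, Add(P, 3)) = Mul(3, Add(3, P)) = Add(9, Mul(3, P)))
b = 2 (b = Add(-1, Mul(-1, -3)) = Add(-1, 3) = 2)
Add(b, Mul(16, Function('R')(Add(-2, Mul(-1, 1)), 8))) = Add(2, Mul(16, Add(9, Mul(3, 8)))) = Add(2, Mul(16, Add(9, 24))) = Add(2, Mul(16, 33)) = Add(2, 528) = 530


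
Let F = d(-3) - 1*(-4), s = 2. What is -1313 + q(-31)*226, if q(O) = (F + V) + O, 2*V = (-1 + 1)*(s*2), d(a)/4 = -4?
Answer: -11031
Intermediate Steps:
d(a) = -16 (d(a) = 4*(-4) = -16)
F = -12 (F = -16 - 1*(-4) = -16 + 4 = -12)
V = 0 (V = ((-1 + 1)*(2*2))/2 = (0*4)/2 = (½)*0 = 0)
q(O) = -12 + O (q(O) = (-12 + 0) + O = -12 + O)
-1313 + q(-31)*226 = -1313 + (-12 - 31)*226 = -1313 - 43*226 = -1313 - 9718 = -11031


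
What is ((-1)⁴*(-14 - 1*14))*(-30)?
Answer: 840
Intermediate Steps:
((-1)⁴*(-14 - 1*14))*(-30) = (1*(-14 - 14))*(-30) = (1*(-28))*(-30) = -28*(-30) = 840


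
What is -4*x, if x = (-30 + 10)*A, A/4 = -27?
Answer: -8640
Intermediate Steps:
A = -108 (A = 4*(-27) = -108)
x = 2160 (x = (-30 + 10)*(-108) = -20*(-108) = 2160)
-4*x = -4*2160 = -8640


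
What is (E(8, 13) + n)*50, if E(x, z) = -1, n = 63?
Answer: 3100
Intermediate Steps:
(E(8, 13) + n)*50 = (-1 + 63)*50 = 62*50 = 3100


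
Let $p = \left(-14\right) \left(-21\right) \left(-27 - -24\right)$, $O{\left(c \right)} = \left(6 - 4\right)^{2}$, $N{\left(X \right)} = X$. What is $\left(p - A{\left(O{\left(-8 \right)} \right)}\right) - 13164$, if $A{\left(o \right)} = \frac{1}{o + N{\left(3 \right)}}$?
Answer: $- \frac{98323}{7} \approx -14046.0$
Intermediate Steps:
$O{\left(c \right)} = 4$ ($O{\left(c \right)} = 2^{2} = 4$)
$p = -882$ ($p = 294 \left(-27 + 24\right) = 294 \left(-3\right) = -882$)
$A{\left(o \right)} = \frac{1}{3 + o}$ ($A{\left(o \right)} = \frac{1}{o + 3} = \frac{1}{3 + o}$)
$\left(p - A{\left(O{\left(-8 \right)} \right)}\right) - 13164 = \left(-882 - \frac{1}{3 + 4}\right) - 13164 = \left(-882 - \frac{1}{7}\right) - 13164 = - \frac{6175}{7} - 13164 = - \frac{98323}{7}$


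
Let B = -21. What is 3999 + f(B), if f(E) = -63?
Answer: 3936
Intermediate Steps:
3999 + f(B) = 3999 - 63 = 3936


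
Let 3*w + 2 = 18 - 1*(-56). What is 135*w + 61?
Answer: 3301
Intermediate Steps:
w = 24 (w = -2/3 + (18 - 1*(-56))/3 = -2/3 + (18 + 56)/3 = -2/3 + (1/3)*74 = -2/3 + 74/3 = 24)
135*w + 61 = 135*24 + 61 = 3240 + 61 = 3301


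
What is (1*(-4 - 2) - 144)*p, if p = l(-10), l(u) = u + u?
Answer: 3000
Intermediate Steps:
l(u) = 2*u
p = -20 (p = 2*(-10) = -20)
(1*(-4 - 2) - 144)*p = (1*(-4 - 2) - 144)*(-20) = (1*(-6) - 144)*(-20) = (-6 - 144)*(-20) = -150*(-20) = 3000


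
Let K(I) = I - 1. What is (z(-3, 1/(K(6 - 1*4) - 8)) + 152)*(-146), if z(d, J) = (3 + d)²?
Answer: -22192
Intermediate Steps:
K(I) = -1 + I
(z(-3, 1/(K(6 - 1*4) - 8)) + 152)*(-146) = ((3 - 3)² + 152)*(-146) = (0² + 152)*(-146) = (0 + 152)*(-146) = 152*(-146) = -22192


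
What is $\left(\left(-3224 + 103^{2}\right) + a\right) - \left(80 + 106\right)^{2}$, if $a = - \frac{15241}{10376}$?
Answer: $- \frac{282356577}{10376} \approx -27212.0$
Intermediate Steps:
$a = - \frac{15241}{10376}$ ($a = \left(-15241\right) \frac{1}{10376} = - \frac{15241}{10376} \approx -1.4689$)
$\left(\left(-3224 + 103^{2}\right) + a\right) - \left(80 + 106\right)^{2} = \left(\left(-3224 + 103^{2}\right) - \frac{15241}{10376}\right) - \left(80 + 106\right)^{2} = \left(\left(-3224 + 10609\right) - \frac{15241}{10376}\right) - 186^{2} = \left(7385 - \frac{15241}{10376}\right) - 34596 = \frac{76611519}{10376} - 34596 = - \frac{282356577}{10376}$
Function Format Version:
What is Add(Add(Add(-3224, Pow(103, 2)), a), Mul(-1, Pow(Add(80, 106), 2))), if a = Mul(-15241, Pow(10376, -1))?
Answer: Rational(-282356577, 10376) ≈ -27212.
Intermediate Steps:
a = Rational(-15241, 10376) (a = Mul(-15241, Rational(1, 10376)) = Rational(-15241, 10376) ≈ -1.4689)
Add(Add(Add(-3224, Pow(103, 2)), a), Mul(-1, Pow(Add(80, 106), 2))) = Add(Add(Add(-3224, Pow(103, 2)), Rational(-15241, 10376)), Mul(-1, Pow(Add(80, 106), 2))) = Add(Add(Add(-3224, 10609), Rational(-15241, 10376)), Mul(-1, Pow(186, 2))) = Add(Add(7385, Rational(-15241, 10376)), Mul(-1, 34596)) = Add(Rational(76611519, 10376), -34596) = Rational(-282356577, 10376)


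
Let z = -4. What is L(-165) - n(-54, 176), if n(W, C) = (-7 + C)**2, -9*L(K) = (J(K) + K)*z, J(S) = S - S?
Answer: -85903/3 ≈ -28634.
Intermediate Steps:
J(S) = 0
L(K) = 4*K/9 (L(K) = -(0 + K)*(-4)/9 = -K*(-4)/9 = -(-4)*K/9 = 4*K/9)
L(-165) - n(-54, 176) = (4/9)*(-165) - (-7 + 176)**2 = -220/3 - 1*169**2 = -220/3 - 1*28561 = -220/3 - 28561 = -85903/3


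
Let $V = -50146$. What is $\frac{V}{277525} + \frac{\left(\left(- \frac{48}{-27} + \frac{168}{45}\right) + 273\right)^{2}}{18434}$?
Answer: $\frac{333765192701}{82877512770} \approx 4.0272$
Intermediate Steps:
$\frac{V}{277525} + \frac{\left(\left(- \frac{48}{-27} + \frac{168}{45}\right) + 273\right)^{2}}{18434} = - \frac{50146}{277525} + \frac{\left(\left(- \frac{48}{-27} + \frac{168}{45}\right) + 273\right)^{2}}{18434} = \left(-50146\right) \frac{1}{277525} + \left(\left(\left(-48\right) \left(- \frac{1}{27}\right) + 168 \cdot \frac{1}{45}\right) + 273\right)^{2} \cdot \frac{1}{18434} = - \frac{50146}{277525} + \left(\left(\frac{16}{9} + \frac{56}{15}\right) + 273\right)^{2} \cdot \frac{1}{18434} = - \frac{50146}{277525} + \left(\frac{248}{45} + 273\right)^{2} \cdot \frac{1}{18434} = - \frac{50146}{277525} + \left(\frac{12533}{45}\right)^{2} \cdot \frac{1}{18434} = - \frac{50146}{277525} + \frac{157076089}{2025} \cdot \frac{1}{18434} = - \frac{50146}{277525} + \frac{157076089}{37328850} = \frac{333765192701}{82877512770}$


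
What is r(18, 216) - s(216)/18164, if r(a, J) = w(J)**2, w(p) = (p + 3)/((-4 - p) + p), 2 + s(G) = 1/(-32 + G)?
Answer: 10018381813/3342176 ≈ 2997.6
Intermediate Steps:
s(G) = -2 + 1/(-32 + G)
w(p) = -3/4 - p/4 (w(p) = (3 + p)/(-4) = (3 + p)*(-1/4) = -3/4 - p/4)
r(a, J) = (-3/4 - J/4)**2
r(18, 216) - s(216)/18164 = (3 + 216)**2/16 - (65 - 2*216)/(-32 + 216)/18164 = (1/16)*219**2 - (65 - 432)/184/18164 = (1/16)*47961 - (1/184)*(-367)/18164 = 47961/16 - (-367)/(184*18164) = 47961/16 - 1*(-367/3342176) = 47961/16 + 367/3342176 = 10018381813/3342176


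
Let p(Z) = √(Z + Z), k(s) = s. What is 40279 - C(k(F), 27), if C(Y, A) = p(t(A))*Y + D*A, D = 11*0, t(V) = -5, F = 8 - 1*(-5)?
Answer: 40279 - 13*I*√10 ≈ 40279.0 - 41.11*I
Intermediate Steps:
F = 13 (F = 8 + 5 = 13)
p(Z) = √2*√Z (p(Z) = √(2*Z) = √2*√Z)
D = 0
C(Y, A) = I*Y*√10 (C(Y, A) = (√2*√(-5))*Y + 0*A = (√2*(I*√5))*Y + 0 = (I*√10)*Y + 0 = I*Y*√10 + 0 = I*Y*√10)
40279 - C(k(F), 27) = 40279 - I*13*√10 = 40279 - 13*I*√10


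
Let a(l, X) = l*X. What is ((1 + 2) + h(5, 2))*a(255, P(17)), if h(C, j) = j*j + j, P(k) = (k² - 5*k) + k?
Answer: 507195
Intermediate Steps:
P(k) = k² - 4*k
h(C, j) = j + j² (h(C, j) = j² + j = j + j²)
a(l, X) = X*l
((1 + 2) + h(5, 2))*a(255, P(17)) = ((1 + 2) + 2*(1 + 2))*((17*(-4 + 17))*255) = (3 + 2*3)*((17*13)*255) = (3 + 6)*(221*255) = 9*56355 = 507195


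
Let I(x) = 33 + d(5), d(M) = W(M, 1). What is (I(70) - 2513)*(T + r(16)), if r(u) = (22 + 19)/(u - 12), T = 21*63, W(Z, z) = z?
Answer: -13220507/4 ≈ -3.3051e+6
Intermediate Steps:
d(M) = 1
T = 1323
I(x) = 34 (I(x) = 33 + 1 = 34)
r(u) = 41/(-12 + u)
(I(70) - 2513)*(T + r(16)) = (34 - 2513)*(1323 + 41/(-12 + 16)) = -2479*(1323 + 41/4) = -2479*5333/4 = -13220507/4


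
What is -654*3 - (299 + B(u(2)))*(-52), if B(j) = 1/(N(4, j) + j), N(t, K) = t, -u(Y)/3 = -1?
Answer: 95154/7 ≈ 13593.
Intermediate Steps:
u(Y) = 3 (u(Y) = -3*(-1) = 3)
B(j) = 1/(4 + j)
-654*3 - (299 + B(u(2)))*(-52) = -654*3 - (299 + 1/(4 + 3))*(-52) = -1962 - (299 + 1/7)*(-52) = -1962 - (299 + ⅐)*(-52) = -1962 - 2094*(-52)/7 = -1962 - 1*(-108888/7) = -1962 + 108888/7 = 95154/7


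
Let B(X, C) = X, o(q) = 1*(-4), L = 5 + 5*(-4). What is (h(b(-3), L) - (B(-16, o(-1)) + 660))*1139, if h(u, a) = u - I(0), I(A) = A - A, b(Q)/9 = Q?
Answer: -764269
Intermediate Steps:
b(Q) = 9*Q
L = -15 (L = 5 - 20 = -15)
I(A) = 0
h(u, a) = u (h(u, a) = u - 1*0 = u + 0 = u)
o(q) = -4
(h(b(-3), L) - (B(-16, o(-1)) + 660))*1139 = (9*(-3) - (-16 + 660))*1139 = (-27 - 1*644)*1139 = (-27 - 644)*1139 = -671*1139 = -764269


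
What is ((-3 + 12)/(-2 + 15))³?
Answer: 729/2197 ≈ 0.33182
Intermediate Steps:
((-3 + 12)/(-2 + 15))³ = (9/13)³ = 729/2197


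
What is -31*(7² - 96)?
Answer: 1457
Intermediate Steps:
-31*(7² - 96) = -31*(49 - 96) = -31*(-47) = 1457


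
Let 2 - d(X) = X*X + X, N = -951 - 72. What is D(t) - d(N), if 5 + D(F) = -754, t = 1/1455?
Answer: 1044745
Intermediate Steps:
t = 1/1455 ≈ 0.00068729
N = -1023
D(F) = -759 (D(F) = -5 - 754 = -759)
d(X) = 2 - X - X² (d(X) = 2 - (X*X + X) = 2 - (X² + X) = 2 - (X + X²) = 2 + (-X - X²) = 2 - X - X²)
D(t) - d(N) = -759 - (2 - 1*(-1023) - 1*(-1023)²) = -759 - (2 + 1023 - 1*1046529) = -759 - (2 + 1023 - 1046529) = -759 - 1*(-1045504) = -759 + 1045504 = 1044745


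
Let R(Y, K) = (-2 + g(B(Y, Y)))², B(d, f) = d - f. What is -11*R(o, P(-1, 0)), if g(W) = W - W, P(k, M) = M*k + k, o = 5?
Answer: -44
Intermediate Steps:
P(k, M) = k + M*k
g(W) = 0
R(Y, K) = 4 (R(Y, K) = (-2 + 0)² = (-2)² = 4)
-11*R(o, P(-1, 0)) = -11*4 = -44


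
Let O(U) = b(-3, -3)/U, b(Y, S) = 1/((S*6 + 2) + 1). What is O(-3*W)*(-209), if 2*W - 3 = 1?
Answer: -209/90 ≈ -2.3222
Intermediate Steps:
W = 2 (W = 3/2 + (½)*1 = 3/2 + ½ = 2)
b(Y, S) = 1/(3 + 6*S) (b(Y, S) = 1/((6*S + 2) + 1) = 1/((2 + 6*S) + 1) = 1/(3 + 6*S))
O(U) = -1/(15*U) (O(U) = (1/(3*(1 + 2*(-3))))/U = (1/(3*(1 - 6)))/U = ((⅓)/(-5))/U = ((⅓)*(-⅕))/U = -1/(15*U))
O(-3*W)*(-209) = -1/(15*((-3*2)))*(-209) = -1/15/(-6)*(-209) = -1/15*(-⅙)*(-209) = (1/90)*(-209) = -209/90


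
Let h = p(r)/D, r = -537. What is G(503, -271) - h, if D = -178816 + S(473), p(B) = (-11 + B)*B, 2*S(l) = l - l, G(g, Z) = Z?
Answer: -12041215/44704 ≈ -269.35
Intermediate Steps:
S(l) = 0 (S(l) = (l - l)/2 = (½)*0 = 0)
p(B) = B*(-11 + B)
D = -178816 (D = -178816 + 0 = -178816)
h = -73569/44704 (h = -537*(-11 - 537)/(-178816) = -537*(-548)*(-1/178816) = 294276*(-1/178816) = -73569/44704 ≈ -1.6457)
G(503, -271) - h = -271 - 1*(-73569/44704) = -271 + 73569/44704 = -12041215/44704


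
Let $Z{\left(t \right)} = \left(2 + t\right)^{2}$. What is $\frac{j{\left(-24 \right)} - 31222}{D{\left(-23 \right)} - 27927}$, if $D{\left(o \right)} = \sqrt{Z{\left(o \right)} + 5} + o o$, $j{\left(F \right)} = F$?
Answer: $\frac{428038954}{375324979} + \frac{15623 \sqrt{446}}{375324979} \approx 1.1413$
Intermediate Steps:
$D{\left(o \right)} = o^{2} + \sqrt{5 + \left(2 + o\right)^{2}}$ ($D{\left(o \right)} = \sqrt{\left(2 + o\right)^{2} + 5} + o o = \sqrt{5 + \left(2 + o\right)^{2}} + o^{2} = o^{2} + \sqrt{5 + \left(2 + o\right)^{2}}$)
$\frac{j{\left(-24 \right)} - 31222}{D{\left(-23 \right)} - 27927} = \frac{-24 - 31222}{\left(\left(-23\right)^{2} + \sqrt{5 + \left(2 - 23\right)^{2}}\right) - 27927} = \frac{-24 - 31222}{\left(529 + \sqrt{5 + \left(-21\right)^{2}}\right) - 27927} = - \frac{31246}{\left(529 + \sqrt{5 + 441}\right) - 27927} = - \frac{31246}{\left(529 + \sqrt{446}\right) - 27927} = - \frac{31246}{-27398 + \sqrt{446}}$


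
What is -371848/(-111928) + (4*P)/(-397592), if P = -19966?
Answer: 2449731372/695338709 ≈ 3.5231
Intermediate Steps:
-371848/(-111928) + (4*P)/(-397592) = -371848/(-111928) + (4*(-19966))/(-397592) = -371848*(-1/111928) - 79864*(-1/397592) = 46481/13991 + 9983/49699 = 2449731372/695338709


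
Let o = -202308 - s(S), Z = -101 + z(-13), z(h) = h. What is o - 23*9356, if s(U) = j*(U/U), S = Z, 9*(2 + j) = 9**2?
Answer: -417503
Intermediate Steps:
j = 7 (j = -2 + (1/9)*9**2 = -2 + (1/9)*81 = -2 + 9 = 7)
Z = -114 (Z = -101 - 13 = -114)
S = -114
s(U) = 7 (s(U) = 7*(U/U) = 7*1 = 7)
o = -202315 (o = -202308 - 1*7 = -202308 - 7 = -202315)
o - 23*9356 = -202315 - 23*9356 = -202315 - 215188 = -417503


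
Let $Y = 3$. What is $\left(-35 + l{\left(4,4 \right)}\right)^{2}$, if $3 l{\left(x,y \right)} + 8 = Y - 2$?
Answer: $\frac{12544}{9} \approx 1393.8$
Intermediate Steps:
$l{\left(x,y \right)} = - \frac{7}{3}$ ($l{\left(x,y \right)} = - \frac{8}{3} + \frac{3 - 2}{3} = - \frac{8}{3} + \frac{1}{3} \cdot 1 = - \frac{8}{3} + \frac{1}{3} = - \frac{7}{3}$)
$\left(-35 + l{\left(4,4 \right)}\right)^{2} = \left(-35 - \frac{7}{3}\right)^{2} = \left(- \frac{112}{3}\right)^{2} = \frac{12544}{9}$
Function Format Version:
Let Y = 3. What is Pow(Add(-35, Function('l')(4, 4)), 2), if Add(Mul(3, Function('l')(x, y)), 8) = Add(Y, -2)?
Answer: Rational(12544, 9) ≈ 1393.8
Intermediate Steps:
Function('l')(x, y) = Rational(-7, 3) (Function('l')(x, y) = Add(Rational(-8, 3), Mul(Rational(1, 3), Add(3, -2))) = Add(Rational(-8, 3), Mul(Rational(1, 3), 1)) = Add(Rational(-8, 3), Rational(1, 3)) = Rational(-7, 3))
Pow(Add(-35, Function('l')(4, 4)), 2) = Pow(Add(-35, Rational(-7, 3)), 2) = Pow(Rational(-112, 3), 2) = Rational(12544, 9)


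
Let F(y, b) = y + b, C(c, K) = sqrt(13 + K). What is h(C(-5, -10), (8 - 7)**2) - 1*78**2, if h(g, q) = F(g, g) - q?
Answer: -6085 + 2*sqrt(3) ≈ -6081.5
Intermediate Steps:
F(y, b) = b + y
h(g, q) = -q + 2*g (h(g, q) = (g + g) - q = 2*g - q = -q + 2*g)
h(C(-5, -10), (8 - 7)**2) - 1*78**2 = (-(8 - 7)**2 + 2*sqrt(13 - 10)) - 1*78**2 = (-1*1**2 + 2*sqrt(3)) - 1*6084 = (-1*1 + 2*sqrt(3)) - 6084 = (-1 + 2*sqrt(3)) - 6084 = -6085 + 2*sqrt(3)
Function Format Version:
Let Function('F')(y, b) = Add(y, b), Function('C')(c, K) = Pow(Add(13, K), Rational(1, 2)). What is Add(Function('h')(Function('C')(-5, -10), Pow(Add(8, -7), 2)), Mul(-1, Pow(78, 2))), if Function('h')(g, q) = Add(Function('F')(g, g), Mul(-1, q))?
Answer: Add(-6085, Mul(2, Pow(3, Rational(1, 2)))) ≈ -6081.5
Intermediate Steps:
Function('F')(y, b) = Add(b, y)
Function('h')(g, q) = Add(Mul(-1, q), Mul(2, g)) (Function('h')(g, q) = Add(Add(g, g), Mul(-1, q)) = Add(Mul(2, g), Mul(-1, q)) = Add(Mul(-1, q), Mul(2, g)))
Add(Function('h')(Function('C')(-5, -10), Pow(Add(8, -7), 2)), Mul(-1, Pow(78, 2))) = Add(Add(Mul(-1, Pow(Add(8, -7), 2)), Mul(2, Pow(Add(13, -10), Rational(1, 2)))), Mul(-1, Pow(78, 2))) = Add(Add(Mul(-1, Pow(1, 2)), Mul(2, Pow(3, Rational(1, 2)))), Mul(-1, 6084)) = Add(Add(Mul(-1, 1), Mul(2, Pow(3, Rational(1, 2)))), -6084) = Add(Add(-1, Mul(2, Pow(3, Rational(1, 2)))), -6084) = Add(-6085, Mul(2, Pow(3, Rational(1, 2))))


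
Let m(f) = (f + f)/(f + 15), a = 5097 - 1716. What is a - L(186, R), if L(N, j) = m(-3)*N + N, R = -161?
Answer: 3288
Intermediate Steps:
a = 3381
m(f) = 2*f/(15 + f) (m(f) = (2*f)/(15 + f) = 2*f/(15 + f))
L(N, j) = N/2 (L(N, j) = (2*(-3)/(15 - 3))*N + N = (2*(-3)/12)*N + N = (2*(-3)*(1/12))*N + N = -N/2 + N = N/2)
a - L(186, R) = 3381 - 186/2 = 3381 - 1*93 = 3381 - 93 = 3288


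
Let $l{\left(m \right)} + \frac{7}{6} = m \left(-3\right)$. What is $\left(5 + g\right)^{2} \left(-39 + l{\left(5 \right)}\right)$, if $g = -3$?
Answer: $- \frac{662}{3} \approx -220.67$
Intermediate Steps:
$l{\left(m \right)} = - \frac{7}{6} - 3 m$ ($l{\left(m \right)} = - \frac{7}{6} + m \left(-3\right) = - \frac{7}{6} - 3 m$)
$\left(5 + g\right)^{2} \left(-39 + l{\left(5 \right)}\right) = \left(5 - 3\right)^{2} \left(-39 - \frac{97}{6}\right) = 2^{2} \left(-39 - \frac{97}{6}\right) = 4 \left(-39 - \frac{97}{6}\right) = 4 \left(- \frac{331}{6}\right) = - \frac{662}{3}$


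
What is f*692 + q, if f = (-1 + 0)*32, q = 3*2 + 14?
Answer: -22124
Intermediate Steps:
q = 20 (q = 6 + 14 = 20)
f = -32 (f = -1*32 = -32)
f*692 + q = -32*692 + 20 = -22144 + 20 = -22124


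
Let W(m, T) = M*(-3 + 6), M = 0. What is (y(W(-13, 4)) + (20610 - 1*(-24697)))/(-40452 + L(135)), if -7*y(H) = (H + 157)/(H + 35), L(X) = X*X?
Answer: -11100058/5445615 ≈ -2.0383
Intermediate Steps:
W(m, T) = 0 (W(m, T) = 0*(-3 + 6) = 0*3 = 0)
L(X) = X²
y(H) = -(157 + H)/(7*(35 + H)) (y(H) = -(H + 157)/(7*(H + 35)) = -(157 + H)/(7*(35 + H)))
(y(W(-13, 4)) + (20610 - 1*(-24697)))/(-40452 + L(135)) = ((-157 - 1*0)/(7*(35 + 0)) + (20610 - 1*(-24697)))/(-40452 + 135²) = ((⅐)*(-157 + 0)/35 + (20610 + 24697))/(-40452 + 18225) = ((⅐)*(1/35)*(-157) + 45307)/(-22227) = (-157/245 + 45307)*(-1/22227) = (11100058/245)*(-1/22227) = -11100058/5445615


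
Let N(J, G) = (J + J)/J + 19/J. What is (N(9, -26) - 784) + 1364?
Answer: 5257/9 ≈ 584.11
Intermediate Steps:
N(J, G) = 2 + 19/J (N(J, G) = (2*J)/J + 19/J = 2 + 19/J)
(N(9, -26) - 784) + 1364 = ((2 + 19/9) - 784) + 1364 = (37/9 - 784) + 1364 = -7019/9 + 1364 = 5257/9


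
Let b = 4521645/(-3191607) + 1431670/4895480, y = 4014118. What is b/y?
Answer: -195181051899/696870876729343672 ≈ -2.8008e-7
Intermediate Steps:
b = -195181051899/173604980404 (b = 4521645*(-1/3191607) + 1431670*(1/4895480) = -502405/354623 + 143167/489548 = -195181051899/173604980404 ≈ -1.1243)
b/y = -195181051899/173604980404/4014118 = -195181051899/173604980404*1/4014118 = -195181051899/696870876729343672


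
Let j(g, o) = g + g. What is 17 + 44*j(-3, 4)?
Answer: -247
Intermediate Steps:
j(g, o) = 2*g
17 + 44*j(-3, 4) = 17 + 44*(2*(-3)) = 17 + 44*(-6) = 17 - 264 = -247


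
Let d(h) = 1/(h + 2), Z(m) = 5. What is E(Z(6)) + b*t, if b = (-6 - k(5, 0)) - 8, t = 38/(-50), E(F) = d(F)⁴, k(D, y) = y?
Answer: 638691/60025 ≈ 10.640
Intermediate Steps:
d(h) = 1/(2 + h)
E(F) = (2 + F)⁻⁴ (E(F) = (1/(2 + F))⁴ = (2 + F)⁻⁴)
t = -19/25 (t = 38*(-1/50) = -19/25 ≈ -0.76000)
b = -14 (b = (-6 - 1*0) - 8 = (-6 + 0) - 8 = -6 - 8 = -14)
E(Z(6)) + b*t = (2 + 5)⁻⁴ - 14*(-19/25) = 7⁻⁴ + 266/25 = 1/2401 + 266/25 = 638691/60025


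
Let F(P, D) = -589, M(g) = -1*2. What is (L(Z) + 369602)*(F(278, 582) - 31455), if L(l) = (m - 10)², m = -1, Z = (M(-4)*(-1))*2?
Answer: -11847403812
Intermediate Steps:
M(g) = -2
Z = 4 (Z = -2*(-1)*2 = 2*2 = 4)
L(l) = 121 (L(l) = (-1 - 10)² = (-11)² = 121)
(L(Z) + 369602)*(F(278, 582) - 31455) = (121 + 369602)*(-589 - 31455) = 369723*(-32044) = -11847403812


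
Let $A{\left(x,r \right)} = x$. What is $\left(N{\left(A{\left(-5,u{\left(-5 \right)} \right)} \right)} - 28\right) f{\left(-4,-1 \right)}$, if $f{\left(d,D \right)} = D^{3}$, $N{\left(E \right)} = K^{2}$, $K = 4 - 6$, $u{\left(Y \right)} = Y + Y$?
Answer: $24$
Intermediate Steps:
$u{\left(Y \right)} = 2 Y$
$K = -2$ ($K = 4 - 6 = -2$)
$N{\left(E \right)} = 4$ ($N{\left(E \right)} = \left(-2\right)^{2} = 4$)
$\left(N{\left(A{\left(-5,u{\left(-5 \right)} \right)} \right)} - 28\right) f{\left(-4,-1 \right)} = \left(4 - 28\right) \left(-1\right)^{3} = \left(-24\right) \left(-1\right) = 24$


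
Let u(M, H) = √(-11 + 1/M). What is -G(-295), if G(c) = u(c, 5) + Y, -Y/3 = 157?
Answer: 471 - I*√957570/295 ≈ 471.0 - 3.3171*I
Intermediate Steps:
Y = -471 (Y = -3*157 = -471)
G(c) = -471 + √(-11 + 1/c) (G(c) = √(-11 + 1/c) - 471 = -471 + √(-11 + 1/c))
-G(-295) = -(-471 + √(-11 + 1/(-295))) = -(-471 + √(-11 - 1/295)) = -(-471 + √(-3246/295)) = -(-471 + I*√957570/295) = 471 - I*√957570/295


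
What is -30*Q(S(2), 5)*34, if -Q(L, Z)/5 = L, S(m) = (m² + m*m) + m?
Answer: 51000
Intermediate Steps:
S(m) = m + 2*m² (S(m) = (m² + m²) + m = 2*m² + m = m + 2*m²)
Q(L, Z) = -5*L
-30*Q(S(2), 5)*34 = -(-150)*2*(1 + 2*2)*34 = -(-150)*2*(1 + 4)*34 = -(-150)*2*5*34 = -(-150)*10*34 = -30*(-50)*34 = 1500*34 = 51000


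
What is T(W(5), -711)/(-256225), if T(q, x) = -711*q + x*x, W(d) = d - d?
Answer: -505521/256225 ≈ -1.9730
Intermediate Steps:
W(d) = 0
T(q, x) = x² - 711*q (T(q, x) = -711*q + x² = x² - 711*q)
T(W(5), -711)/(-256225) = ((-711)² - 711*0)/(-256225) = (505521 + 0)*(-1/256225) = 505521*(-1/256225) = -505521/256225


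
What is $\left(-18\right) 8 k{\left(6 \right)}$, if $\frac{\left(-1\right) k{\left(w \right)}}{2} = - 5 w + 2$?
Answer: $-8064$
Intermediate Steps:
$k{\left(w \right)} = -4 + 10 w$ ($k{\left(w \right)} = - 2 \left(- 5 w + 2\right) = - 2 \left(2 - 5 w\right) = -4 + 10 w$)
$\left(-18\right) 8 k{\left(6 \right)} = \left(-18\right) 8 \left(-4 + 10 \cdot 6\right) = - 144 \left(-4 + 60\right) = \left(-144\right) 56 = -8064$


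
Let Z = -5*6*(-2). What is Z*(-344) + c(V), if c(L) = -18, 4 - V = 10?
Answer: -20658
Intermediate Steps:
V = -6 (V = 4 - 1*10 = 4 - 10 = -6)
Z = 60 (Z = -30*(-2) = 60)
Z*(-344) + c(V) = 60*(-344) - 18 = -20640 - 18 = -20658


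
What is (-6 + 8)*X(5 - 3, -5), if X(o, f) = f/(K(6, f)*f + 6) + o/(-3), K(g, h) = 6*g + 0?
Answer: -37/29 ≈ -1.2759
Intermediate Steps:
K(g, h) = 6*g
X(o, f) = -o/3 + f/(6 + 36*f) (X(o, f) = f/((6*6)*f + 6) + o/(-3) = f/(36*f + 6) + o*(-1/3) = f/(6 + 36*f) - o/3 = -o/3 + f/(6 + 36*f))
(-6 + 8)*X(5 - 3, -5) = (-6 + 8)*((-5 - 2*(5 - 3) - 12*(-5)*(5 - 3))/(6*(1 + 6*(-5)))) = 2*((-5 - 2*2 - 12*(-5)*2)/(6*(1 - 30))) = 2*((1/6)*(-5 - 4 + 120)/(-29)) = 2*((1/6)*(-1/29)*111) = 2*(-37/58) = -37/29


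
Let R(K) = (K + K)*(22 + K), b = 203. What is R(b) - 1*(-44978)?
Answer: 136328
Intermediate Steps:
R(K) = 2*K*(22 + K) (R(K) = (2*K)*(22 + K) = 2*K*(22 + K))
R(b) - 1*(-44978) = 2*203*(22 + 203) - 1*(-44978) = 2*203*225 + 44978 = 91350 + 44978 = 136328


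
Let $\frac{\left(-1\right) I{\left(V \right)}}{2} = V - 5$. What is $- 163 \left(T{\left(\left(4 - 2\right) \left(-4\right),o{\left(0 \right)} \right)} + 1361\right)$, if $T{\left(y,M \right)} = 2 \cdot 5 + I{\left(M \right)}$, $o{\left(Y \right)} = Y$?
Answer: $-225103$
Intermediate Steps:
$I{\left(V \right)} = 10 - 2 V$ ($I{\left(V \right)} = - 2 \left(V - 5\right) = - 2 \left(-5 + V\right) = 10 - 2 V$)
$T{\left(y,M \right)} = 20 - 2 M$ ($T{\left(y,M \right)} = 2 \cdot 5 - \left(-10 + 2 M\right) = 10 - \left(-10 + 2 M\right) = 20 - 2 M$)
$- 163 \left(T{\left(\left(4 - 2\right) \left(-4\right),o{\left(0 \right)} \right)} + 1361\right) = - 163 \left(\left(20 - 0\right) + 1361\right) = - 163 \left(\left(20 + 0\right) + 1361\right) = - 163 \left(20 + 1361\right) = \left(-163\right) 1381 = -225103$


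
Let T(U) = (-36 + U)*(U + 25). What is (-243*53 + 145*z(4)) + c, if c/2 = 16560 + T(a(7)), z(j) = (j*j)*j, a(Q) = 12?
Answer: 27745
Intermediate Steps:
T(U) = (-36 + U)*(25 + U)
z(j) = j³ (z(j) = j²*j = j³)
c = 31344 (c = 2*(16560 + (-900 + 12² - 11*12)) = 2*(16560 + (-900 + 144 - 132)) = 2*(16560 - 888) = 2*15672 = 31344)
(-243*53 + 145*z(4)) + c = (-243*53 + 145*4³) + 31344 = (-12879 + 145*64) + 31344 = (-12879 + 9280) + 31344 = -3599 + 31344 = 27745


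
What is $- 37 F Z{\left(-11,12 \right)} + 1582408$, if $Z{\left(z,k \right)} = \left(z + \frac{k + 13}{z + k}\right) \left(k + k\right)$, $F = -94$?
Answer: $2751016$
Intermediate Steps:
$Z{\left(z,k \right)} = 2 k \left(z + \frac{13 + k}{k + z}\right)$ ($Z{\left(z,k \right)} = \left(z + \frac{13 + k}{k + z}\right) 2 k = 2 k \left(z + \frac{13 + k}{k + z}\right)$)
$- 37 F Z{\left(-11,12 \right)} + 1582408 = \left(-37\right) \left(-94\right) 2 \cdot 12 \frac{1}{12 - 11} \left(13 + 12 + \left(-11\right)^{2} + 12 \left(-11\right)\right) + 1582408 = 3478 \cdot 2 \cdot 12 \cdot 1^{-1} \left(13 + 12 + 121 - 132\right) + 1582408 = 3478 \cdot 2 \cdot 12 \cdot 1 \cdot 14 + 1582408 = 3478 \cdot 336 + 1582408 = 1168608 + 1582408 = 2751016$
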